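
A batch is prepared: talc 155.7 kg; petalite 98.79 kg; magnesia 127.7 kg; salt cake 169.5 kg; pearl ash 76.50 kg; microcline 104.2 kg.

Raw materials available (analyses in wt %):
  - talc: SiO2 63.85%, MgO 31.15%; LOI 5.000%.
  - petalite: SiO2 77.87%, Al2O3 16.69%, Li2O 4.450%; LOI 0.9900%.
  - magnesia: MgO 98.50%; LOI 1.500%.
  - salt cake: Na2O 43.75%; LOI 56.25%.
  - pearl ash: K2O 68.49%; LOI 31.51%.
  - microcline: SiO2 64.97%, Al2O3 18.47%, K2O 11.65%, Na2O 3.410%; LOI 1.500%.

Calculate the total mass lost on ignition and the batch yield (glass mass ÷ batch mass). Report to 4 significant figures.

In-progress results are printed with 4-significant-figure rounding between the steps — the whole derivation runs at full float precision from first step to last. Every reported figure receives exactly one rounding; all derived quantities (the totals, glass mass, ignition loss, six oxide percentages, yield) are recomputed at full float precision from the weighed amounts on 600.7 kg of glass as written in the problem or the answer.
Each material's LOI contribution:
  talc: 155.7 × 0.05000 = 7.785 kg
  petalite: 98.79 × 0.009900 = 0.9780 kg
  magnesia: 127.7 × 0.01500 = 1.915 kg
  salt cake: 169.5 × 0.5625 = 95.34 kg
  pearl ash: 76.50 × 0.3151 = 24.11 kg
  microcline: 104.2 × 0.01500 = 1.563 kg
Total LOI = 131.7 kg
Glass = batch − LOI = 732.4 − 131.7 = 600.7 kg

LOI loss = 131.7 kg; glass = 600.7 kg; yield = 82.02%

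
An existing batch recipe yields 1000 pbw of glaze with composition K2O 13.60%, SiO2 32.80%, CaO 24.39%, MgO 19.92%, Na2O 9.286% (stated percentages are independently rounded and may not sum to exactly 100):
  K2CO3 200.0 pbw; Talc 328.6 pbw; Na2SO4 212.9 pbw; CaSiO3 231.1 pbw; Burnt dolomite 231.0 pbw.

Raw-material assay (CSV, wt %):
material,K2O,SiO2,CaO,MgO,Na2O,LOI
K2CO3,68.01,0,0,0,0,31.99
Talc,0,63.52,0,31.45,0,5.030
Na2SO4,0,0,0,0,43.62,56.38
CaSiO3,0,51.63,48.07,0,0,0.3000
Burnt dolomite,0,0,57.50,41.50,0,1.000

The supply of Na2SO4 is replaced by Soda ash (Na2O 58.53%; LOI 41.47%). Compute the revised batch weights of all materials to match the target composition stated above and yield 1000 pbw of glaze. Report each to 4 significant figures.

All arithmetic keeps exact precision in all steps; the intermediate values are displayed rounded to four significant digits in the printout. Every reported result takes exactly one rounding — derived quantities (totals, the yield, the five compositions, net glass mass, ignition loss) are re-derived at full precision from the weighed amounts on 1000 pbw of glass as given in either problem or answer.
Oxide-by-oxide targets in 1000 pbw glaze:
  K2O: 13.60% × 1000 = 136.0 pbw
  SiO2: 32.80% × 1000 = 328.0 pbw
  CaO: 24.39% × 1000 = 243.9 pbw
  MgO: 19.92% × 1000 = 199.2 pbw
  Na2O: 9.286% × 1000 = 92.86 pbw
Per-oxide balance check per the reported batch figures, at the basis given (each sum matches its target mass modulo rounding of the values):
  K2O: 200.0·0.6801 = 136.0 pbw (target 136.0 pbw)
  SiO2: 328.6·0.6352 + 231.1·0.5163 = 328.0 pbw (target 328.0 pbw)
  CaO: 231.1·0.4807 + 231.0·0.5750 = 243.9 pbw (target 243.9 pbw)
  MgO: 328.6·0.3145 + 231.0·0.4150 = 199.2 pbw (target 199.2 pbw)
  Na2O: 158.7·0.5853 = 92.89 pbw (target 92.86 pbw)
Glass-mass closure: the batch minus its LOI: 1000 pbw (per-oxide target masses sum to 1000 pbw; with the basis standing at 1000 pbw — differing by rounding only).
Summing the batch: Σ batch = 1149 pbw; the LOI term Σ batch·LOI equals 149.3 pbw; yield = glass ÷ total batch = 87.01%.

Revised batch per 1000 pbw glaze:
  K2CO3: 200.0 pbw
  Talc: 328.6 pbw
  Soda ash: 158.7 pbw
  CaSiO3: 231.1 pbw
  Burnt dolomite: 231.0 pbw
Total batch = 1149 pbw; LOI loss = 149.3 pbw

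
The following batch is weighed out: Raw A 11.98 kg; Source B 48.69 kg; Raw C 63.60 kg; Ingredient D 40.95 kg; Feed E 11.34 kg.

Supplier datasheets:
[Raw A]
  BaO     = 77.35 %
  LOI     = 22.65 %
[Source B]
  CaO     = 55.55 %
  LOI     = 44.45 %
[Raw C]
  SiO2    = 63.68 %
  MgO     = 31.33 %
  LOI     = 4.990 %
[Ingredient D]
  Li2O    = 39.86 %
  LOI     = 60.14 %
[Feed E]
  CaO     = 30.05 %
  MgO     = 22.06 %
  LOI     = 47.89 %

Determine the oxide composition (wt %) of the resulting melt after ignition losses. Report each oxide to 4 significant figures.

Full precision is kept at each step. The intermediate values are shown rounded to four significant digits within the worked lines. Every reported value receives exactly one rounding. All derived quantities (the yield, five oxide percentages, the totals, LOI, glass mass) are recomputed at full precision from the batch weights at 119.0 kg of glass as set out in either problem or answer.
What the batch supplies per oxide:
  Li2O: 40.95·0.3986 = 16.32 kg
  SiO2: 63.60·0.6368 = 40.50 kg
  CaO: 48.69·0.5555 + 11.34·0.3005 = 30.45 kg
  MgO: 63.60·0.3133 + 11.34·0.2206 = 22.43 kg
  BaO: 11.98·0.7735 = 9.267 kg
LOI: 11.98·0.2265 + 48.69·0.4445 + 63.60·0.04990 + 40.95·0.6014 + 11.34·0.4789 = 57.59 kg
batch − LOI leaves glass = 176.6 − 57.59 = 119.0 kg (consistent with Σ oxide mass)
each wt % is 100 × oxide ÷ glass

Glass mass = 119.0 kg (batch 176.6 − LOI 57.59).
Composition: Li2O 13.72%, SiO2 34.04%, CaO 25.60%, MgO 18.85%, BaO 7.789%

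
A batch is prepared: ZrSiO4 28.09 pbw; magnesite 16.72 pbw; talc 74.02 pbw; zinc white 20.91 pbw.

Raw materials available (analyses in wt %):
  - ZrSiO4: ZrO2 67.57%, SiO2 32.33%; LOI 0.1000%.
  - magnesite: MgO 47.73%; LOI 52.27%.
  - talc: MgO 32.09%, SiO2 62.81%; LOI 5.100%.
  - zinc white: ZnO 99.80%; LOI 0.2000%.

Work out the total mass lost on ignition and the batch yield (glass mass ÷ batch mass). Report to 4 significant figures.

LOI loss = 12.58 pbw; glass = 127.2 pbw; yield = 90.99%

Each numeric step runs at full float precision in every operation; working values appear rounded to 4 significant digits alongside each step. Each reported value sees exactly one rounding; the derived quantities, including LOI, yield, four oxide percentages, net glass mass, the totals, are computed from the weighed amounts per 127.2 pbw of glass at full precision as written in the problem or answer text.
Material-by-material LOI:
  ZrSiO4: 28.09 × 0.001000 = 0.02809 pbw
  magnesite: 16.72 × 0.5227 = 8.740 pbw
  talc: 74.02 × 0.05100 = 3.775 pbw
  zinc white: 20.91 × 0.002000 = 0.04182 pbw
Total LOI = 12.58 pbw
Glass = batch − LOI = 139.7 − 12.58 = 127.2 pbw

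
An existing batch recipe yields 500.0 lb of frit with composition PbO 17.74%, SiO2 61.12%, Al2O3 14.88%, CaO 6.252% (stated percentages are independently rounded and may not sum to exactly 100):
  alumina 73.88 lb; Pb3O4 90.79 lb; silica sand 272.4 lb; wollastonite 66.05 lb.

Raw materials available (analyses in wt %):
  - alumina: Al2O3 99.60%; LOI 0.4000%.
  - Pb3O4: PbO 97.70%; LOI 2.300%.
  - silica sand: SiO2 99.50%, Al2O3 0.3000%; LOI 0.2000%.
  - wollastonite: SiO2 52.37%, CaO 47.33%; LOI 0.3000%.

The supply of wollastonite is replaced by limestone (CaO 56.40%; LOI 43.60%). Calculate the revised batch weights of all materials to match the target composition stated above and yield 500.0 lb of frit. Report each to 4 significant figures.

Mid-chain values are printed, rounded to four significant digits, at each printed step. Exact precision is held end to end; every reported figure includes exactly one rounding — all derived quantities are recomputed at full precision (LOI, the four compositions, net glass mass, the totals, the yield) from the batch weights per 500.0 lb of glass, exactly as shown in the problem or answer text.
Oxide mass targets, per 500.0 lb frit:
  PbO: 17.74% × 500.0 = 88.70 lb
  SiO2: 61.12% × 500.0 = 305.6 lb
  Al2O3: 14.88% × 500.0 = 74.40 lb
  CaO: 6.252% × 500.0 = 31.26 lb
Mass-balance tally per oxide on the weights just shown, against the basis in use (target by target, the sums agree up to rounding of the answer):
  PbO: 90.79·0.9770 = 88.70 lb (target 88.70 lb)
  SiO2: 307.1·0.9950 = 305.6 lb (target 305.6 lb)
  Al2O3: 73.77·0.9960 + 307.1·0.003000 = 74.40 lb (target 74.40 lb)
  CaO: 55.43·0.5640 = 31.26 lb (target 31.26 lb)
Glass-mass sanity pass: total batch − LOI = 499.9 lb (summing oxide targets gives 500.0 lb; versus the stated basis of 500.0 lb — a pure rounding effect).
Total batch = Σ batch = 527.1 lb; LOI removed, Σ of batch·LOI: 27.16 lb; yield: glass divided by total = 94.85%.

Revised batch per 500.0 lb frit:
  alumina: 73.77 lb
  Pb3O4: 90.79 lb
  silica sand: 307.1 lb
  limestone: 55.43 lb
Total batch = 527.1 lb; LOI loss = 27.16 lb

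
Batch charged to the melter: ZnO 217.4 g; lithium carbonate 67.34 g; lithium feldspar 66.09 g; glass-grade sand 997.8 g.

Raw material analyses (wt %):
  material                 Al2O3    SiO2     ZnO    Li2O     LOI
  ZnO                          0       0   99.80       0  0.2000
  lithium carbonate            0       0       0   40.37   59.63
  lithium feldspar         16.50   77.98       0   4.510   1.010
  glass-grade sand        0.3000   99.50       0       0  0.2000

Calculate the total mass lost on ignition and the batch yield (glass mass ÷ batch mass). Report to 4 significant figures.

LOI loss = 43.25 g; glass = 1305 g; yield = 96.79%

All arithmetic holds full float precision throughout; working values appear rounded off to 4 significant digits across the worked steps — each reported result undergoes a single rounding; all derived quantities (the yield, four oxide percentages, net glass mass, LOI, totals) are recomputed starting from the weights per 1305 g of glass at exact precision as they appear in the problem or answer text.
LOI of each material in turn:
  ZnO: 217.4 × 0.002000 = 0.4348 g
  lithium carbonate: 67.34 × 0.5963 = 40.15 g
  lithium feldspar: 66.09 × 0.01010 = 0.6675 g
  glass-grade sand: 997.8 × 0.002000 = 1.996 g
Total LOI = 43.25 g
Glass = batch − LOI = 1349 − 43.25 = 1305 g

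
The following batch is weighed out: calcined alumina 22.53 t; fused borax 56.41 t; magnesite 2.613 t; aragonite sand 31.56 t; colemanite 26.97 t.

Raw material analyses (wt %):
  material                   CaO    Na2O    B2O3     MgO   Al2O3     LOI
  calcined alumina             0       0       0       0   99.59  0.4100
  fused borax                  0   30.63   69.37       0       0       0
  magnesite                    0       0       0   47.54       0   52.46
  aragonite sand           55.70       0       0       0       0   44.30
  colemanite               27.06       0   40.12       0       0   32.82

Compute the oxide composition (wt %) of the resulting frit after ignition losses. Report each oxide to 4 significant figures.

Glass mass = 115.8 t (batch 140.1 − LOI 24.30).
Composition: CaO 21.49%, Na2O 14.92%, B2O3 43.14%, MgO 1.073%, Al2O3 19.38%

In-progress results are printed rounded to 4 significant figures across the worked steps. Every computation holds exact precision at each step; each reported number undergoes a single rounding — all derived quantities, including the yield, glass mass, totals, five oxide percentages, ignition loss, are carried starting from the weights on 115.8 t of glass in full precision, as set out in the problem or answer text.
Delivered oxide masses:
  CaO: 31.56·0.5570 + 26.97·0.2706 = 24.88 t
  Na2O: 56.41·0.3063 = 17.28 t
  B2O3: 56.41·0.6937 + 26.97·0.4012 = 49.95 t
  MgO: 2.613·0.4754 = 1.242 t
  Al2O3: 22.53·0.9959 = 22.44 t
LOI: 22.53·0.004100 + 2.613·0.5246 + 31.56·0.4430 + 26.97·0.3282 = 24.30 t
Glass = total batch minus LOI = 140.1 − 24.30 = 115.8 t (matching Σ of the oxides)
wt %: oxide over glass, times 100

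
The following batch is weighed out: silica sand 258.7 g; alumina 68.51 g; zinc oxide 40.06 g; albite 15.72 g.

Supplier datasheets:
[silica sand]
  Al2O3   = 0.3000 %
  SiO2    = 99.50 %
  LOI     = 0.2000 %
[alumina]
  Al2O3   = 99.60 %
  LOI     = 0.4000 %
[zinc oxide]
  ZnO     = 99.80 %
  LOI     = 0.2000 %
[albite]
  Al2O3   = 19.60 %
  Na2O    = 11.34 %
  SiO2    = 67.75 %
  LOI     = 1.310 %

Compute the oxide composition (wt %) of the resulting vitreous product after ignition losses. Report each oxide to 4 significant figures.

The whole derivation maintains full precision throughout — intermediates are printed, rounded to 4 significant digits, in the working; each reported number carries a single rounding; the derived quantities (yield, ignition loss, glass mass, four oxide percentages, totals) are carried starting from the weights per 381.9 g of glass in full precision exactly as shown in question or answer.
What the batch supplies per oxide:
  Al2O3: 258.7·0.003000 + 68.51·0.9960 + 15.72·0.1960 = 72.09 g
  Na2O: 15.72·0.1134 = 1.783 g
  SiO2: 258.7·0.9950 + 15.72·0.6775 = 268.1 g
  ZnO: 40.06·0.9980 = 39.98 g
LOI: 258.7·0.002000 + 68.51·0.004000 + 40.06·0.002000 + 15.72·0.01310 = 1.077 g
batch − LOI leaves glass = 383.0 − 1.077 = 381.9 g (matching Σ of the oxides)
wt % = 100 × oxide mass / glass mass

Glass mass = 381.9 g (batch 383.0 − LOI 1.077).
Composition: Al2O3 18.88%, Na2O 0.4668%, SiO2 70.19%, ZnO 10.47%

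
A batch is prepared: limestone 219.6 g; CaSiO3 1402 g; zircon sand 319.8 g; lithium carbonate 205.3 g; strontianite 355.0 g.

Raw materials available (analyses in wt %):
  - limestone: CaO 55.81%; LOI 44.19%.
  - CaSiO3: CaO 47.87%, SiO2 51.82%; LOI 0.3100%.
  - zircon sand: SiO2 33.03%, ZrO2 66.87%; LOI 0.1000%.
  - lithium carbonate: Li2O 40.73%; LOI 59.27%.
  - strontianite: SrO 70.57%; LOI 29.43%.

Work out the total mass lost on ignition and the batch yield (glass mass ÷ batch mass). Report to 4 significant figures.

LOI loss = 327.9 g; glass = 2174 g; yield = 86.89%

Intermediates are displayed, with 4-significant-digit rounding, as written; each numeric step runs at full precision in all steps — every reported result receives exactly one rounding. The derived quantities are carried in exact precision (ignition loss, yield, glass mass, five oxide percentages, totals) starting from the weights at 2174 g of glass, as set out in problem or answer.
Loss on ignition, line by line:
  limestone: 219.6 × 0.4419 = 97.04 g
  CaSiO3: 1402 × 0.003100 = 4.346 g
  zircon sand: 319.8 × 0.001000 = 0.3198 g
  lithium carbonate: 205.3 × 0.5927 = 121.7 g
  strontianite: 355.0 × 0.2943 = 104.5 g
Total LOI = 327.9 g
Glass = batch − LOI = 2502 − 327.9 = 2174 g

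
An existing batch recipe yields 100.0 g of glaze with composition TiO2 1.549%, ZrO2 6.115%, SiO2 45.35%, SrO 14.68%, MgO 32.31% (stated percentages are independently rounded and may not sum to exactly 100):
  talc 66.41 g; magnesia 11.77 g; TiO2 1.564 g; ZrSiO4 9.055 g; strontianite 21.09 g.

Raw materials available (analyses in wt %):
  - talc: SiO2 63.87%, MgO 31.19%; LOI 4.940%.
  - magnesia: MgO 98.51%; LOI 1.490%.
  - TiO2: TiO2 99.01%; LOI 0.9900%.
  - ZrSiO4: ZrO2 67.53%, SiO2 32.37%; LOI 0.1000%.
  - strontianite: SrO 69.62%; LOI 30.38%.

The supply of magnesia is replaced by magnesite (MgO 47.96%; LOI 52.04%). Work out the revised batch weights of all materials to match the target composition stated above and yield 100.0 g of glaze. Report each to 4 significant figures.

Revised batch per 100.0 g glaze:
  talc: 66.41 g
  magnesite: 24.18 g
  TiO2: 1.564 g
  ZrSiO4: 9.055 g
  strontianite: 21.09 g
Total batch = 122.3 g; LOI loss = 22.30 g

Intermediates are shown rounded to four significant digits on the page; all arithmetic maintains full precision end to end. Each reported result sees exactly one rounding. The derived quantities, which include ignition loss, five oxide percentages, totals, the yield, glass mass, are computed in exact precision, exactly as printed in the question or the answer, using the weight values at 100.0 g of glass.
Oxide-by-oxide targets in 100.0 g glaze:
  TiO2: 1.549% × 100.0 = 1.549 g
  ZrO2: 6.115% × 100.0 = 6.115 g
  SiO2: 45.35% × 100.0 = 45.35 g
  SrO: 14.68% × 100.0 = 14.68 g
  MgO: 32.31% × 100.0 = 32.31 g
Per-oxide balance check on the weights just shown, on the stated basis (every target is met by its sum net of answer rounding effects):
  TiO2: 1.564·0.9901 = 1.549 g (target 1.549 g)
  ZrO2: 9.055·0.6753 = 6.115 g (target 6.115 g)
  SiO2: 66.41·0.6387 + 9.055·0.3237 = 45.35 g (target 45.35 g)
  SrO: 21.09·0.6962 = 14.68 g (target 14.68 g)
  MgO: 66.41·0.3119 + 24.18·0.4796 = 32.31 g (target 32.31 g)
Glass-mass sanity pass: the batch minus its LOI: 100.0 g (the Σ of target masses is 100.0 g; against the stated basis, 100.0 g — deltas are rounding alone).
Total batch = Σ batch = 122.3 g; ignition loss, Σ(batch × LOI) = 22.30 g; as yield: glass ÷ batch → 81.77%.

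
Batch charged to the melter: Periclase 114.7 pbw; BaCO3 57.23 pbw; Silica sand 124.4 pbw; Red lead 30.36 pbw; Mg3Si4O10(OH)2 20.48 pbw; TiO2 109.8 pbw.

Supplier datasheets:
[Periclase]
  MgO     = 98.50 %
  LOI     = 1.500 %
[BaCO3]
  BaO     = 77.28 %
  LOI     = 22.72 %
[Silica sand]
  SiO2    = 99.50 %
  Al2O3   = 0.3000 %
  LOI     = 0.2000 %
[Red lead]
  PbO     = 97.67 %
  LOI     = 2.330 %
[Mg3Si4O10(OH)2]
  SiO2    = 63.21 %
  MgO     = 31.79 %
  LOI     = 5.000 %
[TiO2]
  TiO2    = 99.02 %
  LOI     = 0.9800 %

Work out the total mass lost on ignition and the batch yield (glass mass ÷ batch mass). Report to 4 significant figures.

LOI loss = 17.78 pbw; glass = 439.2 pbw; yield = 96.11%

All arithmetic keeps full precision in all steps — rounding to 4 significant digits extends to every intermediate as shown — each reported number undergoes a single rounding — all derived quantities (yield, LOI, the six compositions, the totals, net glass mass) are re-derived at full float precision starting from the weights for 439.2 pbw of glass, as given in the problem or answer text.
Material-by-material LOI:
  Periclase: 114.7 × 0.01500 = 1.720 pbw
  BaCO3: 57.23 × 0.2272 = 13.00 pbw
  Silica sand: 124.4 × 0.002000 = 0.2488 pbw
  Red lead: 30.36 × 0.02330 = 0.7074 pbw
  Mg3Si4O10(OH)2: 20.48 × 0.05000 = 1.024 pbw
  TiO2: 109.8 × 0.009800 = 1.076 pbw
Total LOI = 17.78 pbw
Glass = batch − LOI = 457.0 − 17.78 = 439.2 pbw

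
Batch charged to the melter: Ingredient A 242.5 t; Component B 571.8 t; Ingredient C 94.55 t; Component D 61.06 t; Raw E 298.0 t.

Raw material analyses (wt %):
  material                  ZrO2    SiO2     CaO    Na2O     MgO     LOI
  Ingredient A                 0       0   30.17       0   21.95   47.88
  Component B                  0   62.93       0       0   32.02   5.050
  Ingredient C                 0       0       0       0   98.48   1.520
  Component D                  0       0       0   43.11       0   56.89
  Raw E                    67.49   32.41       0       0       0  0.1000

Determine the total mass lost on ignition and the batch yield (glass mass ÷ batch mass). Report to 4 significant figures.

LOI loss = 181.5 t; glass = 1086 t; yield = 85.69%

Mid-chain values are displayed rounded to four significant digits when written out — every computation keeps exact precision in all steps. Each reported number is rounded only once. All derived quantities are carried from the batch weights at 1086 t of glass at exact precision (LOI, totals, net glass mass, the five compositions, yield) as set out in the question or the answer.
LOI of each material in turn:
  Ingredient A: 242.5 × 0.4788 = 116.1 t
  Component B: 571.8 × 0.05050 = 28.88 t
  Ingredient C: 94.55 × 0.01520 = 1.437 t
  Component D: 61.06 × 0.5689 = 34.74 t
  Raw E: 298.0 × 0.001000 = 0.2980 t
Total LOI = 181.5 t
Glass = batch − LOI = 1268 − 181.5 = 1086 t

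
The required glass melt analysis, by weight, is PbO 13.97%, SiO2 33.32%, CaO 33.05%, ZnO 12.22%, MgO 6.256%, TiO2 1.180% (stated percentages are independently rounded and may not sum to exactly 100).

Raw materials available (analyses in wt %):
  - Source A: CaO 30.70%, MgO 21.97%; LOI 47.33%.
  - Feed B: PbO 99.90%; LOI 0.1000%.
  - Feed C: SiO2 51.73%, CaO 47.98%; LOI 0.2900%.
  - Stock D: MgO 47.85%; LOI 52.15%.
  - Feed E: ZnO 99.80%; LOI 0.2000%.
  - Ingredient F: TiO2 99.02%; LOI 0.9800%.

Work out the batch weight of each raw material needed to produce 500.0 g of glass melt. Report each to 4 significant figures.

Batch per 500.0 g glass melt:
  Source A: 34.94 g
  Feed B: 69.92 g
  Feed C: 322.1 g
  Stock D: 49.33 g
  Feed E: 61.22 g
  Ingredient F: 5.958 g
Total batch = 543.5 g; LOI loss = 43.45 g; yield = 92.01%

All arithmetic maintains full float precision end to end — the intermediate values are printed (rounded to four significant digits) in the printout; a single rounding yields every reported value — the derived quantities are rebuilt using the weight values at 500.0 g of glass at full float precision (totals, net glass mass, yield, the six compositions, ignition loss) as they appear in the problem or answer text.
Target oxide masses per 500.0 g glass melt:
  PbO: 13.97% × 500.0 = 69.85 g
  SiO2: 33.32% × 500.0 = 166.6 g
  CaO: 33.05% × 500.0 = 165.2 g
  ZnO: 12.22% × 500.0 = 61.10 g
  MgO: 6.256% × 500.0 = 31.28 g
  TiO2: 1.180% × 500.0 = 5.900 g
Balance tally, oxide-wise, working from each reported weight, versus the basis set out (oxide sums agree with the targets once rounding is allowed for):
  PbO: 69.92·0.9990 = 69.85 g (target 69.85 g)
  SiO2: 322.1·0.5173 = 166.6 g (target 166.6 g)
  CaO: 34.94·0.3070 + 322.1·0.4798 = 165.3 g (target 165.2 g)
  ZnO: 61.22·0.9980 = 61.10 g (target 61.10 g)
  MgO: 34.94·0.2197 + 49.33·0.4785 = 31.28 g (target 31.28 g)
  TiO2: 5.958·0.9902 = 5.900 g (target 5.900 g)
Auditing the glass mass value: whole batch net of LOI = 500.0 g (the targets, summed, come to 500.0 g; stated basis 500.0 g — any gap is answer rounding).
Adding the batch up: Σ batch = 543.5 g; LOI loss = Σ batch·LOI = 43.45 g; the yield ratio, glass ÷ batch: 92.01%.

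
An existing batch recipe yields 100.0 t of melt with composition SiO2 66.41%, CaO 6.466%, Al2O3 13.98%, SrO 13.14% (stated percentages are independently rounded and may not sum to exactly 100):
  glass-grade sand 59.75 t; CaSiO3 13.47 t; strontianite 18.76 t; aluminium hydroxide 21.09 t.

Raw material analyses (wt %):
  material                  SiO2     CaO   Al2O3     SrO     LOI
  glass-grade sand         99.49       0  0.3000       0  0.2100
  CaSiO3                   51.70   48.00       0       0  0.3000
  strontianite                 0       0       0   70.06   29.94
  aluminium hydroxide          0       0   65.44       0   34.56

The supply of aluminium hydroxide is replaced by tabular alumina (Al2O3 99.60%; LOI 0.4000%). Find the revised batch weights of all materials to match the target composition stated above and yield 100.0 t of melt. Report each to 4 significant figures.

All internal work maintains exact precision in all steps. The intermediate values are shown (rounded to four significant figures) in the printout; each reported number sees exactly one rounding; derived quantities are recomputed from the weighed amounts per 100.0 t of glass at full precision (LOI, the four compositions, net glass mass, the yield, the totals), exactly as shown in the question or the answer.
Oxide-by-oxide targets in 100.0 t melt:
  SiO2: 66.41% × 100.0 = 66.41 t
  CaO: 6.466% × 100.0 = 6.466 t
  Al2O3: 13.98% × 100.0 = 13.98 t
  SrO: 13.14% × 100.0 = 13.14 t
Balance tally, oxide-wise, on the weights just shown, versus the basis set out (target by target, the sums agree up to rounding of the answer):
  SiO2: 59.75·0.9949 + 13.47·0.5170 = 66.41 t (target 66.41 t)
  CaO: 13.47·0.4800 = 6.466 t (target 6.466 t)
  Al2O3: 59.75·0.003000 + 13.86·0.9960 = 13.98 t (target 13.98 t)
  SrO: 18.76·0.7006 = 13.14 t (target 13.14 t)
Glass-mass sanity pass: the batch minus its LOI: 100.0 t (summing oxide targets gives 100.0 t; the stated basis being 100.0 t — a pure rounding effect).
Batch total: Σ batch = 105.8 t; LOI loss = Σ batch·LOI = 5.838 t; yield: glass divided by total = 94.48%.

Revised batch per 100.0 t melt:
  glass-grade sand: 59.75 t
  CaSiO3: 13.47 t
  strontianite: 18.76 t
  tabular alumina: 13.86 t
Total batch = 105.8 t; LOI loss = 5.838 t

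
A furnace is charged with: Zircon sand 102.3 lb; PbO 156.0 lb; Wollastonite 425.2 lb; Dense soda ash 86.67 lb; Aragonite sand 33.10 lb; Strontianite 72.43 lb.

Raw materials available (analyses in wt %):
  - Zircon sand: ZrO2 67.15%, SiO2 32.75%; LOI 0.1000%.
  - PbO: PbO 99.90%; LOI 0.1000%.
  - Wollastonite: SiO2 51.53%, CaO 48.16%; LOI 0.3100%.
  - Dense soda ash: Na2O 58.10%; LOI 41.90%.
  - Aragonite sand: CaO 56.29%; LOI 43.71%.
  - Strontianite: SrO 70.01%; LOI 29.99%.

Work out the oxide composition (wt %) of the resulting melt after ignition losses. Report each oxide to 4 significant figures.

Glass mass = 801.6 lb (batch 875.7 − LOI 74.08).
Composition: ZrO2 8.569%, SiO2 31.51%, Na2O 6.282%, PbO 19.44%, CaO 27.87%, SrO 6.326%

The working math carries exact precision at all times. Mid-chain values are shown, with 4-significant-figure rounding, across the worked steps — every reported number includes exactly one rounding — the derived quantities, which include the yield, ignition loss, six oxide percentages, net glass mass, totals, are recomputed at exact precision, as set out in the problem or the answer, using the weight values at 801.6 lb of glass.
Per-oxide mass from batch:
  ZrO2: 102.3·0.6715 = 68.69 lb
  SiO2: 102.3·0.3275 + 425.2·0.5153 = 252.6 lb
  Na2O: 86.67·0.5810 = 50.36 lb
  PbO: 156.0·0.9990 = 155.8 lb
  CaO: 425.2·0.4816 + 33.10·0.5629 = 223.4 lb
  SrO: 72.43·0.7001 = 50.71 lb
LOI: 102.3·0.001000 + 156.0·0.001000 + 425.2·0.003100 + 86.67·0.4190 + 33.10·0.4371 + 72.43·0.2999 = 74.08 lb
Glass mass = batch − LOI = 875.7 − 74.08 = 801.6 lb (consistent with Σ oxide mass)
each oxide over glass, ×100, is wt %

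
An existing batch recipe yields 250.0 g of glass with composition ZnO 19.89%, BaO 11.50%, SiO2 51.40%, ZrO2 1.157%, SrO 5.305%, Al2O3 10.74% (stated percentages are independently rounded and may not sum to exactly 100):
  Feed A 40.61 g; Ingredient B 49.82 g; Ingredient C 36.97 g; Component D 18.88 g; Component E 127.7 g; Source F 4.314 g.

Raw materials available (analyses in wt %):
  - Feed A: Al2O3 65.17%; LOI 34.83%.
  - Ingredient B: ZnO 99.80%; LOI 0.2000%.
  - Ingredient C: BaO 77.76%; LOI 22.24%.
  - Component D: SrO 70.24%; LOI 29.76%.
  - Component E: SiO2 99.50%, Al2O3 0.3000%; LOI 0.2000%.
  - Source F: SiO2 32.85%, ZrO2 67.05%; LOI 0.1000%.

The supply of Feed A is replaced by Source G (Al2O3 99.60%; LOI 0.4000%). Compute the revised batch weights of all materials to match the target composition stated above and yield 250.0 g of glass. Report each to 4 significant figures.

All arithmetic carries full float precision through the solve; values along the way are displayed with 4-significant-figure rounding between the steps; each reported value is rounded just once. All derived quantities, which include glass mass, the six compositions, LOI, totals, yield, are carried at full float precision, as given in question or answer, from the weighed amounts per 250.0 g of glass.
Oxide-by-oxide targets in 250.0 g glass:
  ZnO: 19.89% × 250.0 = 49.72 g
  BaO: 11.50% × 250.0 = 28.75 g
  SiO2: 51.40% × 250.0 = 128.5 g
  ZrO2: 1.157% × 250.0 = 2.892 g
  SrO: 5.305% × 250.0 = 13.26 g
  Al2O3: 10.74% × 250.0 = 26.85 g
Balance tally, oxide-wise, on the weights just shown, on the stated basis (summed amounts equal target values inside rounding margins):
  ZnO: 49.82·0.9980 = 49.72 g (target 49.72 g)
  BaO: 36.97·0.7776 = 28.75 g (target 28.75 g)
  SiO2: 127.7·0.9950 + 4.314·0.3285 = 128.5 g (target 128.5 g)
  ZrO2: 4.314·0.6705 = 2.893 g (target 2.892 g)
  SrO: 18.88·0.7024 = 13.26 g (target 13.26 g)
  Al2O3: 26.57·0.9960 + 127.7·0.003000 = 26.85 g (target 26.85 g)
Consistency of the glass mass: net batch after ignition = 249.9 g (the targets, summed, come to 250.0 g; versus the stated basis of 250.0 g — rounding explains the deltas).
Whole-batch sum: Σ batch = 264.3 g; LOI loss = Σ batch·LOI = 14.31 g; yield = glass ÷ total batch = 94.59%.

Revised batch per 250.0 g glass:
  Source G: 26.57 g
  Ingredient B: 49.82 g
  Ingredient C: 36.97 g
  Component D: 18.88 g
  Component E: 127.7 g
  Source F: 4.314 g
Total batch = 264.3 g; LOI loss = 14.31 g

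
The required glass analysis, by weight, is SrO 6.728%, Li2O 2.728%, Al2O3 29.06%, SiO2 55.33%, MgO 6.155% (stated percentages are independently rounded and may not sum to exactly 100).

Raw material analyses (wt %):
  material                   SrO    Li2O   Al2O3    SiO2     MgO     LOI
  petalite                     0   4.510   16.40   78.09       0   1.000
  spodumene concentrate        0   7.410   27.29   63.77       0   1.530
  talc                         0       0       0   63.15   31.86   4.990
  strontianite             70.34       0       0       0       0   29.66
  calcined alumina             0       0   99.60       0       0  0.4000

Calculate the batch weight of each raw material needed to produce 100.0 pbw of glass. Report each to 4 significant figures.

The intermediate values are shown with 4-significant-figure rounding in the printout — all arithmetic runs at full precision through every step; each reported result is rounded exactly once — derived quantities (LOI, five oxide percentages, the totals, net glass mass, yield) are re-derived starting from the weights for 100.0 pbw of glass at full float precision as quoted within the problem or answer text.
The oxide mass targets at 100.0 pbw glass:
  SrO: 6.728% × 100.0 = 6.728 pbw
  Li2O: 2.728% × 100.0 = 2.728 pbw
  Al2O3: 29.06% × 100.0 = 29.06 pbw
  SiO2: 55.33% × 100.0 = 55.33 pbw
  MgO: 6.155% × 100.0 = 6.155 pbw
Verifying the oxide balance on the weights just shown, versus the basis set out (target by target, the sums agree up to rounding of the answer):
  SrO: 9.565·0.7034 = 6.728 pbw (target 6.728 pbw)
  Li2O: 50.04·0.04510 + 6.361·0.07410 = 2.728 pbw (target 2.728 pbw)
  Al2O3: 50.04·0.1640 + 6.361·0.2729 + 19.19·0.9960 = 29.06 pbw (target 29.06 pbw)
  SiO2: 50.04·0.7809 + 6.361·0.6377 + 19.32·0.6315 = 55.33 pbw (target 55.33 pbw)
  MgO: 19.32·0.3186 = 6.155 pbw (target 6.155 pbw)
Glass mass check: batch Σ − ignition loss = 100.0 pbw (oxide target masses add up to 100.0 pbw; basis as stated: 100.0 pbw — differing by rounding only).
Whole-batch sum: Σ batch = 104.5 pbw; ignition loss, Σ(batch × LOI) = 4.476 pbw; glass ÷ batch gives a yield of 95.72%.

Batch per 100.0 pbw glass:
  petalite: 50.04 pbw
  spodumene concentrate: 6.361 pbw
  talc: 19.32 pbw
  strontianite: 9.565 pbw
  calcined alumina: 19.19 pbw
Total batch = 104.5 pbw; LOI loss = 4.476 pbw; yield = 95.72%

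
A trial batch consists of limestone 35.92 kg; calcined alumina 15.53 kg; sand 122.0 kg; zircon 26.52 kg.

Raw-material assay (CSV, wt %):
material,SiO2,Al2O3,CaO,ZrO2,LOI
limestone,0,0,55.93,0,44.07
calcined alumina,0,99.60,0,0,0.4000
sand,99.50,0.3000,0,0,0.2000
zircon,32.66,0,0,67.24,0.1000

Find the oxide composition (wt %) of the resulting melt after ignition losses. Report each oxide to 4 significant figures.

Working values are shown rounded to four significant figures when written out; every computation keeps full float precision in all steps. Exactly one rounding is applied to each reported value; all derived quantities (LOI, net glass mass, totals, four oxide percentages, yield) are re-derived using the weight values per 183.8 kg of glass in full float precision as set out in question or answer.
Delivered oxide masses:
  SiO2: 122.0·0.9950 + 26.52·0.3266 = 130.1 kg
  Al2O3: 15.53·0.9960 + 122.0·0.003000 = 15.83 kg
  CaO: 35.92·0.5593 = 20.09 kg
  ZrO2: 26.52·0.6724 = 17.83 kg
LOI: 35.92·0.4407 + 15.53·0.004000 + 122.0·0.002000 + 26.52·0.001000 = 16.16 kg
batch − LOI leaves glass = 200.0 − 16.16 = 183.8 kg (= Σ oxide masses)
wt % = oxide mass / glass mass × 100

Glass mass = 183.8 kg (batch 200.0 − LOI 16.16).
Composition: SiO2 70.75%, Al2O3 8.614%, CaO 10.93%, ZrO2 9.701%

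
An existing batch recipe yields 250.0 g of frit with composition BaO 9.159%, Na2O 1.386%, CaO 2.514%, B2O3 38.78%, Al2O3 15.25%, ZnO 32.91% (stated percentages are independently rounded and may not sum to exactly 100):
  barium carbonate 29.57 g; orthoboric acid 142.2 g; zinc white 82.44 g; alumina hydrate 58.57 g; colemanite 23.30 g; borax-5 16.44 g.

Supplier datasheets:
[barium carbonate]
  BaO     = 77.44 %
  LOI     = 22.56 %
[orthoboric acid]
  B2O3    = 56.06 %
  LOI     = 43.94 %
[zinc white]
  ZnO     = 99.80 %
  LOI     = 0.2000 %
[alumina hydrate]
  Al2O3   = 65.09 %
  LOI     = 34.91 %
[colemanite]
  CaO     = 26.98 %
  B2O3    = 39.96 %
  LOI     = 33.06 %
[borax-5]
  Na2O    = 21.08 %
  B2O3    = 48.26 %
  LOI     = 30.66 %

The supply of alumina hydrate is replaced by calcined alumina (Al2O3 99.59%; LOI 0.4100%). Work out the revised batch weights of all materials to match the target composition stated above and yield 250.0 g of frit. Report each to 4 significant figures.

Revised batch per 250.0 g frit:
  barium carbonate: 29.57 g
  orthoboric acid: 142.2 g
  zinc white: 82.44 g
  calcined alumina: 38.28 g
  colemanite: 23.30 g
  borax-5: 16.44 g
Total batch = 332.2 g; LOI loss = 82.22 g

The whole derivation holds full precision throughout — the intermediate values appear rounded to four significant digits as written; every reported result sees exactly one rounding; the derived quantities, including ignition loss, net glass mass, the yield, the six compositions, the totals, are recomputed from the batch weights per 250.0 g of glass in full precision, as set out in question or answer.
Target masses of each oxide per 250.0 g frit:
  BaO: 9.159% × 250.0 = 22.90 g
  Na2O: 1.386% × 250.0 = 3.465 g
  CaO: 2.514% × 250.0 = 6.285 g
  B2O3: 38.78% × 250.0 = 96.95 g
  Al2O3: 15.25% × 250.0 = 38.12 g
  ZnO: 32.91% × 250.0 = 82.28 g
Oxide-by-oxide audit working from each reported weight, on the stated basis (sums match the target masses exact up to rounding of places):
  BaO: 29.57·0.7744 = 22.90 g (target 22.90 g)
  Na2O: 16.44·0.2108 = 3.466 g (target 3.465 g)
  CaO: 23.30·0.2698 = 6.286 g (target 6.285 g)
  B2O3: 142.2·0.5606 + 23.30·0.3996 + 16.44·0.4826 = 96.96 g (target 96.95 g)
  Al2O3: 38.28·0.9959 = 38.12 g (target 38.12 g)
  ZnO: 82.44·0.9980 = 82.28 g (target 82.28 g)
Glass mass check: the batch minus its LOI: 250.0 g (the targets, summed, come to 250.0 g; basis as stated: 250.0 g — a pure rounding effect).
Batch total: Σ batch = 332.2 g; LOI removed, Σ of batch·LOI: 82.22 g; as yield: glass ÷ batch → 75.25%.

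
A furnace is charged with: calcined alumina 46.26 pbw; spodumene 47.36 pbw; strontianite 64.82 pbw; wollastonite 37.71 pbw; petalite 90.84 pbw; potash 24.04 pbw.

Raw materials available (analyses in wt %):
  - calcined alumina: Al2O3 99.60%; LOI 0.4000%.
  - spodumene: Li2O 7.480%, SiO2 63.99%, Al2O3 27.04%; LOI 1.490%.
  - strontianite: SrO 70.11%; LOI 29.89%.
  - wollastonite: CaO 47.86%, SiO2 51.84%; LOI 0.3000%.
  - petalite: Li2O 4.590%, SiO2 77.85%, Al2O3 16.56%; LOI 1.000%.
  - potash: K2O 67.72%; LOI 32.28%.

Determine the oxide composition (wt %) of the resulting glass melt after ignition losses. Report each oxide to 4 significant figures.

Glass mass = 282.0 pbw (batch 311.0 − LOI 29.05).
Composition: CaO 6.400%, Li2O 2.735%, K2O 5.773%, SiO2 42.76%, Al2O3 26.22%, SrO 16.12%

Full float precision is maintained throughout; mid-chain values are displayed rounded off to 4 significant figures alongside each step — exactly one rounding goes into every reported number; derived quantities are re-derived from the batch weights per 282.0 pbw of glass at full precision (LOI, glass mass, totals, yield, six oxide percentages), as quoted within the problem or answer text.
Oxide-by-oxide delivered mass:
  CaO: 37.71·0.4786 = 18.05 pbw
  Li2O: 47.36·0.07480 + 90.84·0.04590 = 7.712 pbw
  K2O: 24.04·0.6772 = 16.28 pbw
  SiO2: 47.36·0.6399 + 37.71·0.5184 + 90.84·0.7785 = 120.6 pbw
  Al2O3: 46.26·0.9960 + 47.36·0.2704 + 90.84·0.1656 = 73.92 pbw
  SrO: 64.82·0.7011 = 45.45 pbw
LOI: 46.26·0.004000 + 47.36·0.01490 + 64.82·0.2989 + 37.71·0.003000 + 90.84·0.01000 + 24.04·0.3228 = 29.05 pbw
Net of LOI, the glass mass = 311.0 − 29.05 = 282.0 pbw (equal to the oxide-mass sum)
wt %: oxide over glass, times 100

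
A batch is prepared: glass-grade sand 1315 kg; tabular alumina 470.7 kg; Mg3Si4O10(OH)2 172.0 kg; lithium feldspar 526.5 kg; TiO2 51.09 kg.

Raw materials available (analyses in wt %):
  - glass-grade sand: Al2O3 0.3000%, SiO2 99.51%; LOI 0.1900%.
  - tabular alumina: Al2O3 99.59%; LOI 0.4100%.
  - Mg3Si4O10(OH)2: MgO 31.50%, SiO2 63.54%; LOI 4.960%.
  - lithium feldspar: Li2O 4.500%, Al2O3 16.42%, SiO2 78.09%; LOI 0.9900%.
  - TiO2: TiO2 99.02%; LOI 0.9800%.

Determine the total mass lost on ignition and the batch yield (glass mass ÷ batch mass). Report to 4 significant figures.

LOI loss = 18.67 kg; glass = 2517 kg; yield = 99.26%

Values along the way are shown (rounded to four significant digits) alongside each step — the whole derivation runs at exact precision in all steps; every reported value is rounded just once — all derived quantities, including ignition loss, five oxide percentages, totals, the yield, glass mass, are recomputed from the batch weights on 2517 kg of glass in full float precision, exactly as printed in question or answer.
LOI of each material in turn:
  glass-grade sand: 1315 × 0.001900 = 2.498 kg
  tabular alumina: 470.7 × 0.004100 = 1.930 kg
  Mg3Si4O10(OH)2: 172.0 × 0.04960 = 8.531 kg
  lithium feldspar: 526.5 × 0.009900 = 5.212 kg
  TiO2: 51.09 × 0.009800 = 0.5007 kg
Total LOI = 18.67 kg
Glass = batch − LOI = 2535 − 18.67 = 2517 kg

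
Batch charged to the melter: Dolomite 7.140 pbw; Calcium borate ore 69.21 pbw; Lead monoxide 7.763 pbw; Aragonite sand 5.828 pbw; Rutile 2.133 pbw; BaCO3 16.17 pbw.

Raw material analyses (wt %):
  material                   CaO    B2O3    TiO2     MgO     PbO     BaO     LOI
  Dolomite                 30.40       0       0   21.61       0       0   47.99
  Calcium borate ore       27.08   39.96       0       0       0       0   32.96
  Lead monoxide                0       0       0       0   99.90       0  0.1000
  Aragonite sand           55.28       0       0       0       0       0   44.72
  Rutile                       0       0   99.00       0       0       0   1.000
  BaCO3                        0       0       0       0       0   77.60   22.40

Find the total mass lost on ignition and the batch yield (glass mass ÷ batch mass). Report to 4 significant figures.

Working values are displayed rounded to four significant digits; each numeric step maintains full precision at each step. Each reported figure is rounded only once — the derived quantities, including LOI, glass mass, the totals, six oxide percentages, the yield, are carried starting from the weights per 75.75 pbw of glass at full float precision, exactly as shown in either problem or answer.
Material-by-material LOI:
  Dolomite: 7.140 × 0.4799 = 3.426 pbw
  Calcium borate ore: 69.21 × 0.3296 = 22.81 pbw
  Lead monoxide: 7.763 × 0.001000 = 0.007763 pbw
  Aragonite sand: 5.828 × 0.4472 = 2.606 pbw
  Rutile: 2.133 × 0.01000 = 0.02133 pbw
  BaCO3: 16.17 × 0.2240 = 3.622 pbw
Total LOI = 32.50 pbw
Glass = batch − LOI = 108.2 − 32.50 = 75.75 pbw

LOI loss = 32.50 pbw; glass = 75.75 pbw; yield = 69.98%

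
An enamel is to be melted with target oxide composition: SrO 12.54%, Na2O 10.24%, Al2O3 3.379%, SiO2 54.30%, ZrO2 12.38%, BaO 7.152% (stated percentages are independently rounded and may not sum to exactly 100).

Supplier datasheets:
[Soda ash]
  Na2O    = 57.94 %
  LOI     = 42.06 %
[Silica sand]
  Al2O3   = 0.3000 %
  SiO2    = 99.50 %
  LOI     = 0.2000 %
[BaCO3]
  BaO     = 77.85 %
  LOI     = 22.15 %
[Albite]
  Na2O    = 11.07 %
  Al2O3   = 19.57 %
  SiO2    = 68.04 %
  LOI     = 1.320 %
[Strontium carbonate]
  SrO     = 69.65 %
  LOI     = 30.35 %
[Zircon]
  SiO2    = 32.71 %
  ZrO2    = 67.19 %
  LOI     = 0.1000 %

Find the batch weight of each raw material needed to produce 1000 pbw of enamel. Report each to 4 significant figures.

Batch per 1000 pbw enamel:
  Soda ash: 144.8 pbw
  Silica sand: 371.0 pbw
  BaCO3: 91.87 pbw
  Albite: 167.0 pbw
  Strontium carbonate: 180.0 pbw
  Zircon: 184.3 pbw
Total batch = 1139 pbw; LOI loss = 139.0 pbw; yield = 87.79%

Full float precision is maintained in every operation; intermediates appear, rounded to four significant digits, alongside each step. A single rounding produces every reported figure — derived quantities are computed at full float precision (the yield, six oxide percentages, ignition loss, net glass mass, the totals) from the batch weights per 1000 pbw of glass, as given in question or answer.
Per-oxide target masses for 1000 pbw enamel:
  SrO: 12.54% × 1000 = 125.4 pbw
  Na2O: 10.24% × 1000 = 102.4 pbw
  Al2O3: 3.379% × 1000 = 33.79 pbw
  SiO2: 54.30% × 1000 = 543.0 pbw
  ZrO2: 12.38% × 1000 = 123.8 pbw
  BaO: 7.152% × 1000 = 71.52 pbw
Checking each oxide sum on the weights just shown, on the stated basis (oxide sums agree with the targets once rounding is allowed for):
  SrO: 180.0·0.6965 = 125.4 pbw (target 125.4 pbw)
  Na2O: 144.8·0.5794 + 167.0·0.1107 = 102.4 pbw (target 102.4 pbw)
  Al2O3: 371.0·0.003000 + 167.0·0.1957 = 33.79 pbw (target 33.79 pbw)
  SiO2: 371.0·0.9950 + 167.0·0.6804 + 184.3·0.3271 = 543.1 pbw (target 543.0 pbw)
  ZrO2: 184.3·0.6719 = 123.8 pbw (target 123.8 pbw)
  BaO: 91.87·0.7785 = 71.52 pbw (target 71.52 pbw)
Mass balance on the glass: Σ batch − LOI loss = 1000 pbw (the targets, summed, come to 999.9 pbw; with the basis standing at 1000 pbw — differing by rounding only).
Summing the batch: Σ batch = 1139 pbw; Σ batch·LOI gives LOI loss = 139.0 pbw; yield, glass over the total, = 87.79%.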